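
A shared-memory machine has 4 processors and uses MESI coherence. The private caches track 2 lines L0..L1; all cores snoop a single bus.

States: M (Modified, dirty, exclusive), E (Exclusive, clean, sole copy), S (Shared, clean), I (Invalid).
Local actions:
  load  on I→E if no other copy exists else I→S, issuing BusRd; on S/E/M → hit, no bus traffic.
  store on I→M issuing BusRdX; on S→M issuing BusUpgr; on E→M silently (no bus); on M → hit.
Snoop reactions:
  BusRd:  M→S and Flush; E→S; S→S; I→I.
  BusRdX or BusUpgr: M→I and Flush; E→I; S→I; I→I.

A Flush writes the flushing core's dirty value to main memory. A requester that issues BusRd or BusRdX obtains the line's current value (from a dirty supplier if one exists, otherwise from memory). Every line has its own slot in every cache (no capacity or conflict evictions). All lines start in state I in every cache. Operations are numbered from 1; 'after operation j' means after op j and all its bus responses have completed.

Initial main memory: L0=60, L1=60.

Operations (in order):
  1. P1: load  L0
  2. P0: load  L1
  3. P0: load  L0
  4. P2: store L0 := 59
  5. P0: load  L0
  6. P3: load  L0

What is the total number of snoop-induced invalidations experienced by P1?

invalidations = 1

1. P1: load  L0  bus=[BusRd]  L0: P0=I P1=E P2=I P3=I  mem[L0]=60
2. P0: load  L1  bus=[BusRd]  L1: P0=E P1=I P2=I P3=I  mem[L1]=60
3. P0: load  L0  bus=[BusRd]  L0: P0=S P1=S P2=I P3=I  mem[L0]=60
4. P2: store L0 := 59  bus=[BusRdX]  L0: P0=I P1=I P2=M P3=I  mem[L0]=60
5. P0: load  L0  bus=[BusRd,Flush]  L0: P0=S P1=I P2=S P3=I  mem[L0]=59
6. P3: load  L0  bus=[BusRd]  L0: P0=S P1=I P2=S P3=S  mem[L0]=59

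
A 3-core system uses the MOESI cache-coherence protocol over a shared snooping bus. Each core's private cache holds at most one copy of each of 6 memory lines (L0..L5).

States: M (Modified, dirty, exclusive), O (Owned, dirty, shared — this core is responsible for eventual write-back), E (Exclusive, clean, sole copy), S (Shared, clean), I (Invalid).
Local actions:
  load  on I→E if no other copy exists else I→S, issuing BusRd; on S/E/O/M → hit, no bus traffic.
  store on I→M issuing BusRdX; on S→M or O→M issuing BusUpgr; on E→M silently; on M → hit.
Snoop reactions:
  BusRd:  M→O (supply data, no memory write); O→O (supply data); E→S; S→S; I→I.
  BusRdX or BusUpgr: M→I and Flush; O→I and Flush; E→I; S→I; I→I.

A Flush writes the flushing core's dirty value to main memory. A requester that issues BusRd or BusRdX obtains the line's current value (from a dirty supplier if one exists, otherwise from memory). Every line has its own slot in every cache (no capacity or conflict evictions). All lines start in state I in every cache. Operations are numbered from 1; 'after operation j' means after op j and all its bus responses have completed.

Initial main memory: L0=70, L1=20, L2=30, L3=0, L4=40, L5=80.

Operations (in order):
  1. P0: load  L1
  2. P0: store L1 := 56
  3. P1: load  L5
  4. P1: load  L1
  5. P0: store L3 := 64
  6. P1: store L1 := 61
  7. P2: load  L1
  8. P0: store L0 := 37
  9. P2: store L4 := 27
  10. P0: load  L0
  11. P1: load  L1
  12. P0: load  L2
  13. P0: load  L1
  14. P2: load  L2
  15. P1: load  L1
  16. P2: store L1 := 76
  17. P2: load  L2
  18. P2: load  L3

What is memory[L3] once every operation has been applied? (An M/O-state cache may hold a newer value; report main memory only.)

  op1 P0: load  L1 → E/I/I on L1; bus BusRd; mem=20
  op2 P0: store L1 := 56 → M/I/I on L1; bus (none); mem=20
  op3 P1: load  L5 → I/E/I on L5; bus BusRd; mem=80
  op4 P1: load  L1 → O/S/I on L1; bus BusRd; mem=20
  op5 P0: store L3 := 64 → M/I/I on L3; bus BusRdX; mem=0
  op6 P1: store L1 := 61 → I/M/I on L1; bus BusUpgr Flush; mem=56
  op7 P2: load  L1 → I/O/S on L1; bus BusRd; mem=56
  op8 P0: store L0 := 37 → M/I/I on L0; bus BusRdX; mem=70
  op9 P2: store L4 := 27 → I/I/M on L4; bus BusRdX; mem=40
  op10 P0: load  L0 → M/I/I on L0; bus (none); mem=70
  op11 P1: load  L1 → I/O/S on L1; bus (none); mem=56
  op12 P0: load  L2 → E/I/I on L2; bus BusRd; mem=30
  op13 P0: load  L1 → S/O/S on L1; bus BusRd; mem=56
  op14 P2: load  L2 → S/I/S on L2; bus BusRd; mem=30
  op15 P1: load  L1 → S/O/S on L1; bus (none); mem=56
  op16 P2: store L1 := 76 → I/I/M on L1; bus BusUpgr Flush; mem=61
  op17 P2: load  L2 → S/I/S on L2; bus (none); mem=30
  op18 P2: load  L3 → O/I/S on L3; bus BusRd; mem=0

memory[L3] = 0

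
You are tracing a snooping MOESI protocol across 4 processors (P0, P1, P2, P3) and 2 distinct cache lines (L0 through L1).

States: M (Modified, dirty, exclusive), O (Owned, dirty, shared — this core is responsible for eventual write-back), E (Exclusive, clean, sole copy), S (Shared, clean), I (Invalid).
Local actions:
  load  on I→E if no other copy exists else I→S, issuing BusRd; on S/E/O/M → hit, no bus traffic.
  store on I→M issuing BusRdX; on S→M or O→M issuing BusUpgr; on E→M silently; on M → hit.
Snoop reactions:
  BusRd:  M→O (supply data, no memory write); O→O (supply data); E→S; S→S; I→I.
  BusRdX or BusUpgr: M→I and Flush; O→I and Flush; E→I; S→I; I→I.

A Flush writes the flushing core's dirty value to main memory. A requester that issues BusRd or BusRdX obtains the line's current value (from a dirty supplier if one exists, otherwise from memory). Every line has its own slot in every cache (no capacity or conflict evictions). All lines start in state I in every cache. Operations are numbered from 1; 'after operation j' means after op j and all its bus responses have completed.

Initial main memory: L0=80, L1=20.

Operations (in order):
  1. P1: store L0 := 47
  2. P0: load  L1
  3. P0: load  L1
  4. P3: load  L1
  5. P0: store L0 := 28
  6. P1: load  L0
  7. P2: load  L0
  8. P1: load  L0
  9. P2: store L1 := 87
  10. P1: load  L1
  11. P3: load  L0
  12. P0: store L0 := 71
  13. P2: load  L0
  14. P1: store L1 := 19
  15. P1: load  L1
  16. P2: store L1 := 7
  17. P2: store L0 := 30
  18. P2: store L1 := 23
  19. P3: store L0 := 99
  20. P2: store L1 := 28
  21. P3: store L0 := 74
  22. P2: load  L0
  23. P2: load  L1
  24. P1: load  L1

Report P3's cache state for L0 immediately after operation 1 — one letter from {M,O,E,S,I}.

state = I

1. P1: store L0 := 47  bus=[BusRdX]  L0: P0=I P1=M P2=I P3=I  mem[L0]=80
2. P0: load  L1  bus=[BusRd]  L1: P0=E P1=I P2=I P3=I  mem[L1]=20
3. P0: load  L1  bus=[-]  L1: P0=E P1=I P2=I P3=I  mem[L1]=20
4. P3: load  L1  bus=[BusRd]  L1: P0=S P1=I P2=I P3=S  mem[L1]=20
5. P0: store L0 := 28  bus=[BusRdX,Flush]  L0: P0=M P1=I P2=I P3=I  mem[L0]=47
6. P1: load  L0  bus=[BusRd]  L0: P0=O P1=S P2=I P3=I  mem[L0]=47
7. P2: load  L0  bus=[BusRd]  L0: P0=O P1=S P2=S P3=I  mem[L0]=47
8. P1: load  L0  bus=[-]  L0: P0=O P1=S P2=S P3=I  mem[L0]=47
9. P2: store L1 := 87  bus=[BusRdX]  L1: P0=I P1=I P2=M P3=I  mem[L1]=20
10. P1: load  L1  bus=[BusRd]  L1: P0=I P1=S P2=O P3=I  mem[L1]=20
11. P3: load  L0  bus=[BusRd]  L0: P0=O P1=S P2=S P3=S  mem[L0]=47
12. P0: store L0 := 71  bus=[BusUpgr]  L0: P0=M P1=I P2=I P3=I  mem[L0]=47
13. P2: load  L0  bus=[BusRd]  L0: P0=O P1=I P2=S P3=I  mem[L0]=47
14. P1: store L1 := 19  bus=[BusUpgr,Flush]  L1: P0=I P1=M P2=I P3=I  mem[L1]=87
15. P1: load  L1  bus=[-]  L1: P0=I P1=M P2=I P3=I  mem[L1]=87
16. P2: store L1 := 7  bus=[BusRdX,Flush]  L1: P0=I P1=I P2=M P3=I  mem[L1]=19
17. P2: store L0 := 30  bus=[BusUpgr,Flush]  L0: P0=I P1=I P2=M P3=I  mem[L0]=71
18. P2: store L1 := 23  bus=[-]  L1: P0=I P1=I P2=M P3=I  mem[L1]=19
19. P3: store L0 := 99  bus=[BusRdX,Flush]  L0: P0=I P1=I P2=I P3=M  mem[L0]=30
20. P2: store L1 := 28  bus=[-]  L1: P0=I P1=I P2=M P3=I  mem[L1]=19
21. P3: store L0 := 74  bus=[-]  L0: P0=I P1=I P2=I P3=M  mem[L0]=30
22. P2: load  L0  bus=[BusRd]  L0: P0=I P1=I P2=S P3=O  mem[L0]=30
23. P2: load  L1  bus=[-]  L1: P0=I P1=I P2=M P3=I  mem[L1]=19
24. P1: load  L1  bus=[BusRd]  L1: P0=I P1=S P2=O P3=I  mem[L1]=19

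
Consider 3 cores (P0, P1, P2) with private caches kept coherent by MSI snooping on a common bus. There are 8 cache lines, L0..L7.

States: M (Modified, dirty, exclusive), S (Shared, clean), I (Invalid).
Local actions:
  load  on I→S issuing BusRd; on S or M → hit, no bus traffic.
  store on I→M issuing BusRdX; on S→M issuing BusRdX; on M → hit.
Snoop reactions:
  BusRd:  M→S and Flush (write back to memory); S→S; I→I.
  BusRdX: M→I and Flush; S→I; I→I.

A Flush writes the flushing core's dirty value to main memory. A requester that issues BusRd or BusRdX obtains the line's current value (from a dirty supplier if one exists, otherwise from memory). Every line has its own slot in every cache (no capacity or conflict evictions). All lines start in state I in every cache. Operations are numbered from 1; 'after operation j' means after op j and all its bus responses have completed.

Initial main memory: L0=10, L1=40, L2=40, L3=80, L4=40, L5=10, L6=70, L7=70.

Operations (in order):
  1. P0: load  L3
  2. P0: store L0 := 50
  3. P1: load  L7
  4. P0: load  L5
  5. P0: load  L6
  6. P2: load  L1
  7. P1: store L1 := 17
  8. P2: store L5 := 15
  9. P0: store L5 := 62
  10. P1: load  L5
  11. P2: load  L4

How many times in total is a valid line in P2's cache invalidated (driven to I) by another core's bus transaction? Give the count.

invalidations = 2

  op1 P0: load  L3 → S/I/I on L3; bus BusRd; mem=80
  op2 P0: store L0 := 50 → M/I/I on L0; bus BusRdX; mem=10
  op3 P1: load  L7 → I/S/I on L7; bus BusRd; mem=70
  op4 P0: load  L5 → S/I/I on L5; bus BusRd; mem=10
  op5 P0: load  L6 → S/I/I on L6; bus BusRd; mem=70
  op6 P2: load  L1 → I/I/S on L1; bus BusRd; mem=40
  op7 P1: store L1 := 17 → I/M/I on L1; bus BusRdX; mem=40
  op8 P2: store L5 := 15 → I/I/M on L5; bus BusRdX; mem=10
  op9 P0: store L5 := 62 → M/I/I on L5; bus BusRdX Flush; mem=15
  op10 P1: load  L5 → S/S/I on L5; bus BusRd Flush; mem=62
  op11 P2: load  L4 → I/I/S on L4; bus BusRd; mem=40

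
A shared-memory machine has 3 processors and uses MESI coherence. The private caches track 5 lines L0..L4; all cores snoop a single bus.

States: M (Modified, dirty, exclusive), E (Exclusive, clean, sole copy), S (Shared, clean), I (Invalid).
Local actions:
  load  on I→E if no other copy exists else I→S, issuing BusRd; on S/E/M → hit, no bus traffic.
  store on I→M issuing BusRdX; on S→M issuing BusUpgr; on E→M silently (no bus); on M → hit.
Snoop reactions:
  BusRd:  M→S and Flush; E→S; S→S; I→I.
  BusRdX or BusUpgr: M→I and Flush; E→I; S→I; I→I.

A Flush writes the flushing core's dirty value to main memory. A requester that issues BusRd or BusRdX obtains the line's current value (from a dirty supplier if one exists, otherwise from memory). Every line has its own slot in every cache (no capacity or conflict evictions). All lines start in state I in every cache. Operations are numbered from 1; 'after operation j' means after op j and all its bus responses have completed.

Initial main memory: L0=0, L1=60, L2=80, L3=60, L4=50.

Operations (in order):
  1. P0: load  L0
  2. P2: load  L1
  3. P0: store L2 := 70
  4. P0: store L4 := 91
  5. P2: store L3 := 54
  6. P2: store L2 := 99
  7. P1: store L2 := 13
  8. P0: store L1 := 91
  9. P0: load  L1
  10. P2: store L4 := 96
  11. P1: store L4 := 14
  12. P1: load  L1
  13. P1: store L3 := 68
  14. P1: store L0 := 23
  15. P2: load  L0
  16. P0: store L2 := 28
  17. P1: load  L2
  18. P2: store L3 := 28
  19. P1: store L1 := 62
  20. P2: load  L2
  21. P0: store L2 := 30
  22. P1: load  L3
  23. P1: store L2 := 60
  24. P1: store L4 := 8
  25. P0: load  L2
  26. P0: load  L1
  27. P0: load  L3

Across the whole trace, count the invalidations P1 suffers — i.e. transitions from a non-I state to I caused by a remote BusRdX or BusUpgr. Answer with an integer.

invalidations = 3

1. P0: load  L0  bus=[BusRd]  L0: P0=E P1=I P2=I  mem[L0]=0
2. P2: load  L1  bus=[BusRd]  L1: P0=I P1=I P2=E  mem[L1]=60
3. P0: store L2 := 70  bus=[BusRdX]  L2: P0=M P1=I P2=I  mem[L2]=80
4. P0: store L4 := 91  bus=[BusRdX]  L4: P0=M P1=I P2=I  mem[L4]=50
5. P2: store L3 := 54  bus=[BusRdX]  L3: P0=I P1=I P2=M  mem[L3]=60
6. P2: store L2 := 99  bus=[BusRdX,Flush]  L2: P0=I P1=I P2=M  mem[L2]=70
7. P1: store L2 := 13  bus=[BusRdX,Flush]  L2: P0=I P1=M P2=I  mem[L2]=99
8. P0: store L1 := 91  bus=[BusRdX]  L1: P0=M P1=I P2=I  mem[L1]=60
9. P0: load  L1  bus=[-]  L1: P0=M P1=I P2=I  mem[L1]=60
10. P2: store L4 := 96  bus=[BusRdX,Flush]  L4: P0=I P1=I P2=M  mem[L4]=91
11. P1: store L4 := 14  bus=[BusRdX,Flush]  L4: P0=I P1=M P2=I  mem[L4]=96
12. P1: load  L1  bus=[BusRd,Flush]  L1: P0=S P1=S P2=I  mem[L1]=91
13. P1: store L3 := 68  bus=[BusRdX,Flush]  L3: P0=I P1=M P2=I  mem[L3]=54
14. P1: store L0 := 23  bus=[BusRdX]  L0: P0=I P1=M P2=I  mem[L0]=0
15. P2: load  L0  bus=[BusRd,Flush]  L0: P0=I P1=S P2=S  mem[L0]=23
16. P0: store L2 := 28  bus=[BusRdX,Flush]  L2: P0=M P1=I P2=I  mem[L2]=13
17. P1: load  L2  bus=[BusRd,Flush]  L2: P0=S P1=S P2=I  mem[L2]=28
18. P2: store L3 := 28  bus=[BusRdX,Flush]  L3: P0=I P1=I P2=M  mem[L3]=68
19. P1: store L1 := 62  bus=[BusUpgr]  L1: P0=I P1=M P2=I  mem[L1]=91
20. P2: load  L2  bus=[BusRd]  L2: P0=S P1=S P2=S  mem[L2]=28
21. P0: store L2 := 30  bus=[BusUpgr]  L2: P0=M P1=I P2=I  mem[L2]=28
22. P1: load  L3  bus=[BusRd,Flush]  L3: P0=I P1=S P2=S  mem[L3]=28
23. P1: store L2 := 60  bus=[BusRdX,Flush]  L2: P0=I P1=M P2=I  mem[L2]=30
24. P1: store L4 := 8  bus=[-]  L4: P0=I P1=M P2=I  mem[L4]=96
25. P0: load  L2  bus=[BusRd,Flush]  L2: P0=S P1=S P2=I  mem[L2]=60
26. P0: load  L1  bus=[BusRd,Flush]  L1: P0=S P1=S P2=I  mem[L1]=62
27. P0: load  L3  bus=[BusRd]  L3: P0=S P1=S P2=S  mem[L3]=28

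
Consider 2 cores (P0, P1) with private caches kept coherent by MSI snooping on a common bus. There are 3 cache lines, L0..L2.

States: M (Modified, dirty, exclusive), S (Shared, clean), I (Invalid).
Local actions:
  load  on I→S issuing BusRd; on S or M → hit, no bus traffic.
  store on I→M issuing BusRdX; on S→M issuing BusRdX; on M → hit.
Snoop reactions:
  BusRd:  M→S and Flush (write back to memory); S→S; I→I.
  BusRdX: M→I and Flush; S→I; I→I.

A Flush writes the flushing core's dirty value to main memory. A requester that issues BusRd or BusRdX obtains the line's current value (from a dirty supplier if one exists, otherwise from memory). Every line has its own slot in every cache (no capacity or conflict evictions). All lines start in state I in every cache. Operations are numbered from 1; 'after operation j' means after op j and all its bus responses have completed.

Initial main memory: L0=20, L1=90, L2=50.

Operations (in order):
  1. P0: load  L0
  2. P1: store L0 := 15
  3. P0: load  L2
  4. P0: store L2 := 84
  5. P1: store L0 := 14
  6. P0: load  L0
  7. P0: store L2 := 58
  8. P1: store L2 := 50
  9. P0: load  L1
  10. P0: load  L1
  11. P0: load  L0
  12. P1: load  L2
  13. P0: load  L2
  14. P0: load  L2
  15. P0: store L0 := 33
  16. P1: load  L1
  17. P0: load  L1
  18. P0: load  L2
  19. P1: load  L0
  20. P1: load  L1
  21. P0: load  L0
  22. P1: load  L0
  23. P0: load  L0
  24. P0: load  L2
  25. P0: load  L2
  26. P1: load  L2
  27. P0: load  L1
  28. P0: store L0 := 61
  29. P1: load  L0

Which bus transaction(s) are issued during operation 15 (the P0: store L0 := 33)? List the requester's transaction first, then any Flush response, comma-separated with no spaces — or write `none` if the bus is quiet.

  op1 P0: load  L0 → S/I on L0; bus BusRd; mem=20
  op2 P1: store L0 := 15 → I/M on L0; bus BusRdX; mem=20
  op3 P0: load  L2 → S/I on L2; bus BusRd; mem=50
  op4 P0: store L2 := 84 → M/I on L2; bus BusRdX; mem=50
  op5 P1: store L0 := 14 → I/M on L0; bus (none); mem=20
  op6 P0: load  L0 → S/S on L0; bus BusRd Flush; mem=14
  op7 P0: store L2 := 58 → M/I on L2; bus (none); mem=50
  op8 P1: store L2 := 50 → I/M on L2; bus BusRdX Flush; mem=58
  op9 P0: load  L1 → S/I on L1; bus BusRd; mem=90
  op10 P0: load  L1 → S/I on L1; bus (none); mem=90
  op11 P0: load  L0 → S/S on L0; bus (none); mem=14
  op12 P1: load  L2 → I/M on L2; bus (none); mem=58
  op13 P0: load  L2 → S/S on L2; bus BusRd Flush; mem=50
  op14 P0: load  L2 → S/S on L2; bus (none); mem=50
  op15 P0: store L0 := 33 → M/I on L0; bus BusRdX; mem=14
  op16 P1: load  L1 → S/S on L1; bus BusRd; mem=90
  op17 P0: load  L1 → S/S on L1; bus (none); mem=90
  op18 P0: load  L2 → S/S on L2; bus (none); mem=50
  op19 P1: load  L0 → S/S on L0; bus BusRd Flush; mem=33
  op20 P1: load  L1 → S/S on L1; bus (none); mem=90
  op21 P0: load  L0 → S/S on L0; bus (none); mem=33
  op22 P1: load  L0 → S/S on L0; bus (none); mem=33
  op23 P0: load  L0 → S/S on L0; bus (none); mem=33
  op24 P0: load  L2 → S/S on L2; bus (none); mem=50
  op25 P0: load  L2 → S/S on L2; bus (none); mem=50
  op26 P1: load  L2 → S/S on L2; bus (none); mem=50
  op27 P0: load  L1 → S/S on L1; bus (none); mem=90
  op28 P0: store L0 := 61 → M/I on L0; bus BusRdX; mem=33
  op29 P1: load  L0 → S/S on L0; bus BusRd Flush; mem=61

bus = BusRdX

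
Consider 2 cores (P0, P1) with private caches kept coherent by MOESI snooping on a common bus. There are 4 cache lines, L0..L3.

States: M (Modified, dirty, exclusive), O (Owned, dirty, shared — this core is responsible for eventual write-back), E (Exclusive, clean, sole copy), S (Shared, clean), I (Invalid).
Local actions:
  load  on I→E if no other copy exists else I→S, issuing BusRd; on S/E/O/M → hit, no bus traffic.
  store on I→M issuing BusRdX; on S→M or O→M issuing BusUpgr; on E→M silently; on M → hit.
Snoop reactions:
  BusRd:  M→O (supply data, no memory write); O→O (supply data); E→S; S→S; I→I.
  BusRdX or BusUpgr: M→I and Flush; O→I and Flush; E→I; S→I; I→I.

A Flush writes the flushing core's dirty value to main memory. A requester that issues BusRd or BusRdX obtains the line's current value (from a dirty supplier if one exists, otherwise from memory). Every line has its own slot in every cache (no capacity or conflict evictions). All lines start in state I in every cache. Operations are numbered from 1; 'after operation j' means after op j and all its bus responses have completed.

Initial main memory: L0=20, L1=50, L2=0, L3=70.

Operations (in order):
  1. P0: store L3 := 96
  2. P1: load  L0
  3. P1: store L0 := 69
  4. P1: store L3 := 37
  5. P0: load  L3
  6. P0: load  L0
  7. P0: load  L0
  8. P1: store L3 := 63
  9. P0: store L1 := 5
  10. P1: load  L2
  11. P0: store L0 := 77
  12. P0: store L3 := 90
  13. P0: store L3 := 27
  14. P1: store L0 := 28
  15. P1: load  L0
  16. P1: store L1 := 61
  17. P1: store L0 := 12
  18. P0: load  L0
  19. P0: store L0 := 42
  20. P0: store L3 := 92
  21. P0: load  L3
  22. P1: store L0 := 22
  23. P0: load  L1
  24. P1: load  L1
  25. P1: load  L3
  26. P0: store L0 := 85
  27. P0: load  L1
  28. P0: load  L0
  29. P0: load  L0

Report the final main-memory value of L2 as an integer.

1. P0: store L3 := 96  bus=[BusRdX]  L3: P0=M P1=I  mem[L3]=70
2. P1: load  L0  bus=[BusRd]  L0: P0=I P1=E  mem[L0]=20
3. P1: store L0 := 69  bus=[-]  L0: P0=I P1=M  mem[L0]=20
4. P1: store L3 := 37  bus=[BusRdX,Flush]  L3: P0=I P1=M  mem[L3]=96
5. P0: load  L3  bus=[BusRd]  L3: P0=S P1=O  mem[L3]=96
6. P0: load  L0  bus=[BusRd]  L0: P0=S P1=O  mem[L0]=20
7. P0: load  L0  bus=[-]  L0: P0=S P1=O  mem[L0]=20
8. P1: store L3 := 63  bus=[BusUpgr]  L3: P0=I P1=M  mem[L3]=96
9. P0: store L1 := 5  bus=[BusRdX]  L1: P0=M P1=I  mem[L1]=50
10. P1: load  L2  bus=[BusRd]  L2: P0=I P1=E  mem[L2]=0
11. P0: store L0 := 77  bus=[BusUpgr,Flush]  L0: P0=M P1=I  mem[L0]=69
12. P0: store L3 := 90  bus=[BusRdX,Flush]  L3: P0=M P1=I  mem[L3]=63
13. P0: store L3 := 27  bus=[-]  L3: P0=M P1=I  mem[L3]=63
14. P1: store L0 := 28  bus=[BusRdX,Flush]  L0: P0=I P1=M  mem[L0]=77
15. P1: load  L0  bus=[-]  L0: P0=I P1=M  mem[L0]=77
16. P1: store L1 := 61  bus=[BusRdX,Flush]  L1: P0=I P1=M  mem[L1]=5
17. P1: store L0 := 12  bus=[-]  L0: P0=I P1=M  mem[L0]=77
18. P0: load  L0  bus=[BusRd]  L0: P0=S P1=O  mem[L0]=77
19. P0: store L0 := 42  bus=[BusUpgr,Flush]  L0: P0=M P1=I  mem[L0]=12
20. P0: store L3 := 92  bus=[-]  L3: P0=M P1=I  mem[L3]=63
21. P0: load  L3  bus=[-]  L3: P0=M P1=I  mem[L3]=63
22. P1: store L0 := 22  bus=[BusRdX,Flush]  L0: P0=I P1=M  mem[L0]=42
23. P0: load  L1  bus=[BusRd]  L1: P0=S P1=O  mem[L1]=5
24. P1: load  L1  bus=[-]  L1: P0=S P1=O  mem[L1]=5
25. P1: load  L3  bus=[BusRd]  L3: P0=O P1=S  mem[L3]=63
26. P0: store L0 := 85  bus=[BusRdX,Flush]  L0: P0=M P1=I  mem[L0]=22
27. P0: load  L1  bus=[-]  L1: P0=S P1=O  mem[L1]=5
28. P0: load  L0  bus=[-]  L0: P0=M P1=I  mem[L0]=22
29. P0: load  L0  bus=[-]  L0: P0=M P1=I  mem[L0]=22

memory[L2] = 0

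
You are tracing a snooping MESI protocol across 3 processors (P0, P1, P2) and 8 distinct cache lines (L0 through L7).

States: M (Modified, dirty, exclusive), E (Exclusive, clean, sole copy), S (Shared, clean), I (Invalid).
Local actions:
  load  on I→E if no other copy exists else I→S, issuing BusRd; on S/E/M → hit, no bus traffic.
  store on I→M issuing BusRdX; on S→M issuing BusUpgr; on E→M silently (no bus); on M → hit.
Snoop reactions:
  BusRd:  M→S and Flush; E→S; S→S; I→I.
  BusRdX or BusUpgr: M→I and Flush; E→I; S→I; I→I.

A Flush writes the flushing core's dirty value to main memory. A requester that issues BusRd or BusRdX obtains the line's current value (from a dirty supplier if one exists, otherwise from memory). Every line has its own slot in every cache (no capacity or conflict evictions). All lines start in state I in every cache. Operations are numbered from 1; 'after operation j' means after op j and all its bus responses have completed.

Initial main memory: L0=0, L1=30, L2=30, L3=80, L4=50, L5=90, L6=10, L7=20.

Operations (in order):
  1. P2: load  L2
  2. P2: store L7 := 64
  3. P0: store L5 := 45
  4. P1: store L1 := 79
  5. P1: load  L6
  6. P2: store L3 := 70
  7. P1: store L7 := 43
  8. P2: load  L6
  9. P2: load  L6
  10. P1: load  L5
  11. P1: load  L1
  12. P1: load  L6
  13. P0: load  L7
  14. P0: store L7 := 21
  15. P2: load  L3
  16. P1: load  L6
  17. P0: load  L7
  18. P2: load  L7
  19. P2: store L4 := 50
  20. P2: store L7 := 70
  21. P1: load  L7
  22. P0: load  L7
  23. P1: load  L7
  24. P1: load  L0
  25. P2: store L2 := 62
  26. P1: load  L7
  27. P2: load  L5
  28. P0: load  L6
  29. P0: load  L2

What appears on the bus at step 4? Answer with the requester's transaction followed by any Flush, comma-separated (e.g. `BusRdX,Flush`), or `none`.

step 1: P2: load  L2  ⟶  IIE  (L2)  txn=BusRd  M[L2]=30
step 2: P2: store L7 := 64  ⟶  IIM  (L7)  txn=BusRdX  M[L7]=20
step 3: P0: store L5 := 45  ⟶  MII  (L5)  txn=BusRdX  M[L5]=90
step 4: P1: store L1 := 79  ⟶  IMI  (L1)  txn=BusRdX  M[L1]=30
step 5: P1: load  L6  ⟶  IEI  (L6)  txn=BusRd  M[L6]=10
step 6: P2: store L3 := 70  ⟶  IIM  (L3)  txn=BusRdX  M[L3]=80
step 7: P1: store L7 := 43  ⟶  IMI  (L7)  txn=BusRdX+Flush  M[L7]=64
step 8: P2: load  L6  ⟶  ISS  (L6)  txn=BusRd  M[L6]=10
step 9: P2: load  L6  ⟶  ISS  (L6)  txn=∅  M[L6]=10
step 10: P1: load  L5  ⟶  SSI  (L5)  txn=BusRd+Flush  M[L5]=45
step 11: P1: load  L1  ⟶  IMI  (L1)  txn=∅  M[L1]=30
step 12: P1: load  L6  ⟶  ISS  (L6)  txn=∅  M[L6]=10
step 13: P0: load  L7  ⟶  SSI  (L7)  txn=BusRd+Flush  M[L7]=43
step 14: P0: store L7 := 21  ⟶  MII  (L7)  txn=BusUpgr  M[L7]=43
step 15: P2: load  L3  ⟶  IIM  (L3)  txn=∅  M[L3]=80
step 16: P1: load  L6  ⟶  ISS  (L6)  txn=∅  M[L6]=10
step 17: P0: load  L7  ⟶  MII  (L7)  txn=∅  M[L7]=43
step 18: P2: load  L7  ⟶  SIS  (L7)  txn=BusRd+Flush  M[L7]=21
step 19: P2: store L4 := 50  ⟶  IIM  (L4)  txn=BusRdX  M[L4]=50
step 20: P2: store L7 := 70  ⟶  IIM  (L7)  txn=BusUpgr  M[L7]=21
step 21: P1: load  L7  ⟶  ISS  (L7)  txn=BusRd+Flush  M[L7]=70
step 22: P0: load  L7  ⟶  SSS  (L7)  txn=BusRd  M[L7]=70
step 23: P1: load  L7  ⟶  SSS  (L7)  txn=∅  M[L7]=70
step 24: P1: load  L0  ⟶  IEI  (L0)  txn=BusRd  M[L0]=0
step 25: P2: store L2 := 62  ⟶  IIM  (L2)  txn=∅  M[L2]=30
step 26: P1: load  L7  ⟶  SSS  (L7)  txn=∅  M[L7]=70
step 27: P2: load  L5  ⟶  SSS  (L5)  txn=BusRd  M[L5]=45
step 28: P0: load  L6  ⟶  SSS  (L6)  txn=BusRd  M[L6]=10
step 29: P0: load  L2  ⟶  SIS  (L2)  txn=BusRd+Flush  M[L2]=62

bus = BusRdX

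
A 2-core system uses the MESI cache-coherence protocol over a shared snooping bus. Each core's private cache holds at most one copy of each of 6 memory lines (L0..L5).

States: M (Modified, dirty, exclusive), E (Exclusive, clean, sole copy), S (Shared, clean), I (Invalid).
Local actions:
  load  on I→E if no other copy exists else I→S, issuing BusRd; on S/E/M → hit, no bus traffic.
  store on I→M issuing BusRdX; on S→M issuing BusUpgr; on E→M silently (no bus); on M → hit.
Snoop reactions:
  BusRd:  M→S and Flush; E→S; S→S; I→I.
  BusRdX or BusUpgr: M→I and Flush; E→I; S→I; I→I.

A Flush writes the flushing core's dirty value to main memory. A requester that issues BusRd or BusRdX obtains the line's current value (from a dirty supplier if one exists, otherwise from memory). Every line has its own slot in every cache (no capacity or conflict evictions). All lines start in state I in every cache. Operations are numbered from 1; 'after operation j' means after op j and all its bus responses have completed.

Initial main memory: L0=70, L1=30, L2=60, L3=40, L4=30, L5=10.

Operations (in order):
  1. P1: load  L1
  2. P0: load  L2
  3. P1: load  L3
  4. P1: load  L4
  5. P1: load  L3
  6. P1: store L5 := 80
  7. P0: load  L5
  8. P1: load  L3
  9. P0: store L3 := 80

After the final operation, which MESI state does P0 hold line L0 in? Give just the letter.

state = I

  op1 P1: load  L1 → I/E on L1; bus BusRd; mem=30
  op2 P0: load  L2 → E/I on L2; bus BusRd; mem=60
  op3 P1: load  L3 → I/E on L3; bus BusRd; mem=40
  op4 P1: load  L4 → I/E on L4; bus BusRd; mem=30
  op5 P1: load  L3 → I/E on L3; bus (none); mem=40
  op6 P1: store L5 := 80 → I/M on L5; bus BusRdX; mem=10
  op7 P0: load  L5 → S/S on L5; bus BusRd Flush; mem=80
  op8 P1: load  L3 → I/E on L3; bus (none); mem=40
  op9 P0: store L3 := 80 → M/I on L3; bus BusRdX; mem=40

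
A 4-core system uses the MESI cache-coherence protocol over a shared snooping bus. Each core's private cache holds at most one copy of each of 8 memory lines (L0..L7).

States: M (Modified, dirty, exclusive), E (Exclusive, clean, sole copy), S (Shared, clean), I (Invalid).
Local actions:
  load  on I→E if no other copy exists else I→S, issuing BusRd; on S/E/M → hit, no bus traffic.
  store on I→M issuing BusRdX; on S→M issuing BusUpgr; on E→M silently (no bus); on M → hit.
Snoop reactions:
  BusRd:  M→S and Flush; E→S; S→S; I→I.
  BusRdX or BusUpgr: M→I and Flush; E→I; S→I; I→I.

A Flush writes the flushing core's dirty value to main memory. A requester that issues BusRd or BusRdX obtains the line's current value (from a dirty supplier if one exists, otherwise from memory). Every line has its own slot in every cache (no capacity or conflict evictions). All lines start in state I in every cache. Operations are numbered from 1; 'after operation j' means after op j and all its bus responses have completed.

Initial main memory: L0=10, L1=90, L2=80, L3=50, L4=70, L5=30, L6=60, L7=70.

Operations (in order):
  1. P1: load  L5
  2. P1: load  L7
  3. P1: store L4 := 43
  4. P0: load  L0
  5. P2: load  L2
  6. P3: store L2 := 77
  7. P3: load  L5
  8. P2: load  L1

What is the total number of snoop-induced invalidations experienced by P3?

invalidations = 0

1. P1: load  L5  bus=[BusRd]  L5: P0=I P1=E P2=I P3=I  mem[L5]=30
2. P1: load  L7  bus=[BusRd]  L7: P0=I P1=E P2=I P3=I  mem[L7]=70
3. P1: store L4 := 43  bus=[BusRdX]  L4: P0=I P1=M P2=I P3=I  mem[L4]=70
4. P0: load  L0  bus=[BusRd]  L0: P0=E P1=I P2=I P3=I  mem[L0]=10
5. P2: load  L2  bus=[BusRd]  L2: P0=I P1=I P2=E P3=I  mem[L2]=80
6. P3: store L2 := 77  bus=[BusRdX]  L2: P0=I P1=I P2=I P3=M  mem[L2]=80
7. P3: load  L5  bus=[BusRd]  L5: P0=I P1=S P2=I P3=S  mem[L5]=30
8. P2: load  L1  bus=[BusRd]  L1: P0=I P1=I P2=E P3=I  mem[L1]=90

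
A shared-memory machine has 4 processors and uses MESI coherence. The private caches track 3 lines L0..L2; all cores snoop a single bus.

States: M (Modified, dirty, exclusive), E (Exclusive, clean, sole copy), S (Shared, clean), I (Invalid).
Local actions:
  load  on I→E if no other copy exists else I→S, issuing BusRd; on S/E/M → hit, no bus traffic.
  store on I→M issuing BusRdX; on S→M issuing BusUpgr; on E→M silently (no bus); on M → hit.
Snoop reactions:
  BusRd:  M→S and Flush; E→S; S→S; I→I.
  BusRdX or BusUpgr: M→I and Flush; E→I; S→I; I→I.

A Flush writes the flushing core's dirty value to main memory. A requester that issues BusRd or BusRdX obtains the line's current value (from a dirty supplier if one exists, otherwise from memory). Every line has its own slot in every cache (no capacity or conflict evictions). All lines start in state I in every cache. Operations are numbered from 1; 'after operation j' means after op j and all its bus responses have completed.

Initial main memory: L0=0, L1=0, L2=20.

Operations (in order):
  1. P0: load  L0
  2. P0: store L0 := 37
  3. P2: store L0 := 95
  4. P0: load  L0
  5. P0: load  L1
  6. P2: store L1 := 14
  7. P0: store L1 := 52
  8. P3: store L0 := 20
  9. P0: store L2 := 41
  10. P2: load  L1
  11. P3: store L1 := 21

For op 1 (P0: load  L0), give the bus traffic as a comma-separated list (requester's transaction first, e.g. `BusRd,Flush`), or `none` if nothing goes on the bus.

bus = BusRd

[1] P0: load  L0 | P0:E(0), P1:I, P2:I, P3:I | bus: BusRd
[2] P0: store L0 := 37 | P0:M(37), P1:I, P2:I, P3:I | bus: none
[3] P2: store L0 := 95 | P0:I, P1:I, P2:M(95), P3:I | bus: BusRdX,Flush
[4] P0: load  L0 | P0:S(95), P1:I, P2:S(95), P3:I | bus: BusRd,Flush
[5] P0: load  L1 | P0:E(0), P1:I, P2:I, P3:I | bus: BusRd
[6] P2: store L1 := 14 | P0:I, P1:I, P2:M(14), P3:I | bus: BusRdX
[7] P0: store L1 := 52 | P0:M(52), P1:I, P2:I, P3:I | bus: BusRdX,Flush
[8] P3: store L0 := 20 | P0:I, P1:I, P2:I, P3:M(20) | bus: BusRdX
[9] P0: store L2 := 41 | P0:M(41), P1:I, P2:I, P3:I | bus: BusRdX
[10] P2: load  L1 | P0:S(52), P1:I, P2:S(52), P3:I | bus: BusRd,Flush
[11] P3: store L1 := 21 | P0:I, P1:I, P2:I, P3:M(21) | bus: BusRdX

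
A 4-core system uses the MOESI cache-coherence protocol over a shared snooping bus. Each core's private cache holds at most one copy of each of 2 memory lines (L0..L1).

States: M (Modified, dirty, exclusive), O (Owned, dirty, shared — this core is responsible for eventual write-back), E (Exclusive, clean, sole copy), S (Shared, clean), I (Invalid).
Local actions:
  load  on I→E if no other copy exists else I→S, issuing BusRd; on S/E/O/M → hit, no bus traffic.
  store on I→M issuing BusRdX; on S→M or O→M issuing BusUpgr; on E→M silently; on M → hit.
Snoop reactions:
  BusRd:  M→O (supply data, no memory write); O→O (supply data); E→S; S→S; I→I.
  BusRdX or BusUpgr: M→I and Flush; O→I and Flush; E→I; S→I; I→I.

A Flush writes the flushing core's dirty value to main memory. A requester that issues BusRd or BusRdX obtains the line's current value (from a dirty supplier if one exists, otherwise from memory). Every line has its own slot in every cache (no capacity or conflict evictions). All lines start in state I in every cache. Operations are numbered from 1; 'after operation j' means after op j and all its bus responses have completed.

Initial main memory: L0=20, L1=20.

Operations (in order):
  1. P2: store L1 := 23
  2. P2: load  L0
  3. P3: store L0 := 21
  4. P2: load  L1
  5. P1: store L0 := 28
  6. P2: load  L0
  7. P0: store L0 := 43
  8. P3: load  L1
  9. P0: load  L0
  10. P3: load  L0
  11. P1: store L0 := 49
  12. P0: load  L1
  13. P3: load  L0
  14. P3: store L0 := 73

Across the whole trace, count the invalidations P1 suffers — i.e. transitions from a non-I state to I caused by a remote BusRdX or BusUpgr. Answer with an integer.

invalidations = 2

step 1: P2: store L1 := 23  ⟶  IIMI  (L1)  txn=BusRdX  M[L1]=20
step 2: P2: load  L0  ⟶  IIEI  (L0)  txn=BusRd  M[L0]=20
step 3: P3: store L0 := 21  ⟶  IIIM  (L0)  txn=BusRdX  M[L0]=20
step 4: P2: load  L1  ⟶  IIMI  (L1)  txn=∅  M[L1]=20
step 5: P1: store L0 := 28  ⟶  IMII  (L0)  txn=BusRdX+Flush  M[L0]=21
step 6: P2: load  L0  ⟶  IOSI  (L0)  txn=BusRd  M[L0]=21
step 7: P0: store L0 := 43  ⟶  MIII  (L0)  txn=BusRdX+Flush  M[L0]=28
step 8: P3: load  L1  ⟶  IIOS  (L1)  txn=BusRd  M[L1]=20
step 9: P0: load  L0  ⟶  MIII  (L0)  txn=∅  M[L0]=28
step 10: P3: load  L0  ⟶  OIIS  (L0)  txn=BusRd  M[L0]=28
step 11: P1: store L0 := 49  ⟶  IMII  (L0)  txn=BusRdX+Flush  M[L0]=43
step 12: P0: load  L1  ⟶  SIOS  (L1)  txn=BusRd  M[L1]=20
step 13: P3: load  L0  ⟶  IOIS  (L0)  txn=BusRd  M[L0]=43
step 14: P3: store L0 := 73  ⟶  IIIM  (L0)  txn=BusUpgr+Flush  M[L0]=49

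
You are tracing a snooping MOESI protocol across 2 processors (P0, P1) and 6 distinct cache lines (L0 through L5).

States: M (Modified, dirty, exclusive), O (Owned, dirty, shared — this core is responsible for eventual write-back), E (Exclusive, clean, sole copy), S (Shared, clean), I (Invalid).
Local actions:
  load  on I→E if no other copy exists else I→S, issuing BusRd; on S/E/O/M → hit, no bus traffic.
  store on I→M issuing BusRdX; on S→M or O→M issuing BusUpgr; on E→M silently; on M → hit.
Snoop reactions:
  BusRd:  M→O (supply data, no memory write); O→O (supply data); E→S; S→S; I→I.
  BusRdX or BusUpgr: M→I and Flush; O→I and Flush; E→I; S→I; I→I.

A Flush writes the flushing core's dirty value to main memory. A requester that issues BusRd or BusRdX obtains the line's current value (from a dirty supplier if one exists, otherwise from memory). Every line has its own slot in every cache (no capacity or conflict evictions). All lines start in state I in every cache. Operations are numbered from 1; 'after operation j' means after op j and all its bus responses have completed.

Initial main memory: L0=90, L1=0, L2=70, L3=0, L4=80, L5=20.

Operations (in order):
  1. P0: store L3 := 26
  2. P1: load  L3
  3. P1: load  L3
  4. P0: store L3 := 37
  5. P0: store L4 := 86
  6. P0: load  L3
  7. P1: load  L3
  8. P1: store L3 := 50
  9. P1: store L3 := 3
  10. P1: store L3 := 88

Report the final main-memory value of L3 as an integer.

  op1 P0: store L3 := 26 → M/I on L3; bus BusRdX; mem=0
  op2 P1: load  L3 → O/S on L3; bus BusRd; mem=0
  op3 P1: load  L3 → O/S on L3; bus (none); mem=0
  op4 P0: store L3 := 37 → M/I on L3; bus BusUpgr; mem=0
  op5 P0: store L4 := 86 → M/I on L4; bus BusRdX; mem=80
  op6 P0: load  L3 → M/I on L3; bus (none); mem=0
  op7 P1: load  L3 → O/S on L3; bus BusRd; mem=0
  op8 P1: store L3 := 50 → I/M on L3; bus BusUpgr Flush; mem=37
  op9 P1: store L3 := 3 → I/M on L3; bus (none); mem=37
  op10 P1: store L3 := 88 → I/M on L3; bus (none); mem=37

memory[L3] = 37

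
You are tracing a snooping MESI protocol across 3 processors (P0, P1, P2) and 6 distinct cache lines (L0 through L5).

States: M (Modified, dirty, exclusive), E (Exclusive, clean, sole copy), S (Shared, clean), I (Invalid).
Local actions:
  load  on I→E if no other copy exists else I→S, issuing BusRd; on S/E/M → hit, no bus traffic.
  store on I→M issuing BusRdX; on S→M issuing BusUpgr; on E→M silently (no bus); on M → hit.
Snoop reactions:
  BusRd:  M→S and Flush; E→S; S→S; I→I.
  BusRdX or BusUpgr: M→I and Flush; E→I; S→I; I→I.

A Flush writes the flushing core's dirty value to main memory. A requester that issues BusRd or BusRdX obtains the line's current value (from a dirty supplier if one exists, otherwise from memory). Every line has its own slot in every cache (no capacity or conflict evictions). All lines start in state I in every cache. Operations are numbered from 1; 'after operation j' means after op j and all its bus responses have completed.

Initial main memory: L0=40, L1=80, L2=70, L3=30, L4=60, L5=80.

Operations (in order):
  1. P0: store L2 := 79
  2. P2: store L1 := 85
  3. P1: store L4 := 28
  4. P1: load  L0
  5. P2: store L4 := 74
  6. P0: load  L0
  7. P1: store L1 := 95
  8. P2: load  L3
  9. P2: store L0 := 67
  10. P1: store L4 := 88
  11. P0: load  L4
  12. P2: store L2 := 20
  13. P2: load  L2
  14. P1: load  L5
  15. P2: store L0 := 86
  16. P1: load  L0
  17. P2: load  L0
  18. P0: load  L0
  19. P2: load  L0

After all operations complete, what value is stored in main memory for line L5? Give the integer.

memory[L5] = 80

[1] P0: store L2 := 79 | P0:M(79), P1:I, P2:I | bus: BusRdX
[2] P2: store L1 := 85 | P0:I, P1:I, P2:M(85) | bus: BusRdX
[3] P1: store L4 := 28 | P0:I, P1:M(28), P2:I | bus: BusRdX
[4] P1: load  L0 | P0:I, P1:E(40), P2:I | bus: BusRd
[5] P2: store L4 := 74 | P0:I, P1:I, P2:M(74) | bus: BusRdX,Flush
[6] P0: load  L0 | P0:S(40), P1:S(40), P2:I | bus: BusRd
[7] P1: store L1 := 95 | P0:I, P1:M(95), P2:I | bus: BusRdX,Flush
[8] P2: load  L3 | P0:I, P1:I, P2:E(30) | bus: BusRd
[9] P2: store L0 := 67 | P0:I, P1:I, P2:M(67) | bus: BusRdX
[10] P1: store L4 := 88 | P0:I, P1:M(88), P2:I | bus: BusRdX,Flush
[11] P0: load  L4 | P0:S(88), P1:S(88), P2:I | bus: BusRd,Flush
[12] P2: store L2 := 20 | P0:I, P1:I, P2:M(20) | bus: BusRdX,Flush
[13] P2: load  L2 | P0:I, P1:I, P2:M(20) | bus: none
[14] P1: load  L5 | P0:I, P1:E(80), P2:I | bus: BusRd
[15] P2: store L0 := 86 | P0:I, P1:I, P2:M(86) | bus: none
[16] P1: load  L0 | P0:I, P1:S(86), P2:S(86) | bus: BusRd,Flush
[17] P2: load  L0 | P0:I, P1:S(86), P2:S(86) | bus: none
[18] P0: load  L0 | P0:S(86), P1:S(86), P2:S(86) | bus: BusRd
[19] P2: load  L0 | P0:S(86), P1:S(86), P2:S(86) | bus: none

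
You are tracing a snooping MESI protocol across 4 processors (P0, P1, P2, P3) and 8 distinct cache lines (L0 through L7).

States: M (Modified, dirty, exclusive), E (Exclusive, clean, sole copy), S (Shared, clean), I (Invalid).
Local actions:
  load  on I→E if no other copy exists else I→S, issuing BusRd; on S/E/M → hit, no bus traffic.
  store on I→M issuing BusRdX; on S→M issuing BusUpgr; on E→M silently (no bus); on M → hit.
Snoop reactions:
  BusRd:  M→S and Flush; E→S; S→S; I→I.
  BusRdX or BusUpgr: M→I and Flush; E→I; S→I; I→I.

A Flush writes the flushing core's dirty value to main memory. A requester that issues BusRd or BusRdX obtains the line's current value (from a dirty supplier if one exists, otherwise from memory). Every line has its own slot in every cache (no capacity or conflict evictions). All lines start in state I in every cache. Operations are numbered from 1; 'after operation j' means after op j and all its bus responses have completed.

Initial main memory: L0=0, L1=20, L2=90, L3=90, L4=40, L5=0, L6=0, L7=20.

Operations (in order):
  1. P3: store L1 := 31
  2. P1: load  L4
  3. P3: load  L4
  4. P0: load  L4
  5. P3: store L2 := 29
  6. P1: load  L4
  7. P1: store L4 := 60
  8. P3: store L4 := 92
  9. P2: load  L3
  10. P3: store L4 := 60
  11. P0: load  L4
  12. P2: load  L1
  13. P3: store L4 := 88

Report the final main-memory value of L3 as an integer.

  op1 P3: store L1 := 31 → I/I/I/M on L1; bus BusRdX; mem=20
  op2 P1: load  L4 → I/E/I/I on L4; bus BusRd; mem=40
  op3 P3: load  L4 → I/S/I/S on L4; bus BusRd; mem=40
  op4 P0: load  L4 → S/S/I/S on L4; bus BusRd; mem=40
  op5 P3: store L2 := 29 → I/I/I/M on L2; bus BusRdX; mem=90
  op6 P1: load  L4 → S/S/I/S on L4; bus (none); mem=40
  op7 P1: store L4 := 60 → I/M/I/I on L4; bus BusUpgr; mem=40
  op8 P3: store L4 := 92 → I/I/I/M on L4; bus BusRdX Flush; mem=60
  op9 P2: load  L3 → I/I/E/I on L3; bus BusRd; mem=90
  op10 P3: store L4 := 60 → I/I/I/M on L4; bus (none); mem=60
  op11 P0: load  L4 → S/I/I/S on L4; bus BusRd Flush; mem=60
  op12 P2: load  L1 → I/I/S/S on L1; bus BusRd Flush; mem=31
  op13 P3: store L4 := 88 → I/I/I/M on L4; bus BusUpgr; mem=60

memory[L3] = 90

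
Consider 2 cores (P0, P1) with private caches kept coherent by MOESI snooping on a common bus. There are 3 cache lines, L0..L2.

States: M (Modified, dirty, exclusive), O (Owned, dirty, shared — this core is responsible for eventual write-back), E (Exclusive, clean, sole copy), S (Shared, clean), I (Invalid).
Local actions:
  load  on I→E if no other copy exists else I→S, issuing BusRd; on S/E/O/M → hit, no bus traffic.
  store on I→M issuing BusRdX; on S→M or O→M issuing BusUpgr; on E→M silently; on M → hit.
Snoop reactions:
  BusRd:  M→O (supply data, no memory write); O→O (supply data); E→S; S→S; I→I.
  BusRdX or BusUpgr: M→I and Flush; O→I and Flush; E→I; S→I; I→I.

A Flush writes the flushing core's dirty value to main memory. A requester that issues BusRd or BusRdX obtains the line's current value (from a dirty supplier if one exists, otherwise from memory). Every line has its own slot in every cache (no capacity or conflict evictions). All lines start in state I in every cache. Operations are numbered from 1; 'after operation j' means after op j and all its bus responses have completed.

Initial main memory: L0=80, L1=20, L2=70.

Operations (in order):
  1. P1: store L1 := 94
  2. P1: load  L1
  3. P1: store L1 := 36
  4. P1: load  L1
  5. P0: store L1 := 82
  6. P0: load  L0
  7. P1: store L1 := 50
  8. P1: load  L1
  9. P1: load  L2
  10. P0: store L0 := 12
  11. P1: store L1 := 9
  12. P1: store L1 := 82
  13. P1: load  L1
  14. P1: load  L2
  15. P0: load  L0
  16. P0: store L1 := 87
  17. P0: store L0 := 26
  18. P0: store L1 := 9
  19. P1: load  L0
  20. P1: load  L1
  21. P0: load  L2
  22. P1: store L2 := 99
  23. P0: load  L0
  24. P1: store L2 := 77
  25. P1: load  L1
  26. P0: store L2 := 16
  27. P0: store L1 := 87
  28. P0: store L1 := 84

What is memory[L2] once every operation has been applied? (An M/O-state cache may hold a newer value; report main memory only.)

memory[L2] = 77

  op1 P1: store L1 := 94 → I/M on L1; bus BusRdX; mem=20
  op2 P1: load  L1 → I/M on L1; bus (none); mem=20
  op3 P1: store L1 := 36 → I/M on L1; bus (none); mem=20
  op4 P1: load  L1 → I/M on L1; bus (none); mem=20
  op5 P0: store L1 := 82 → M/I on L1; bus BusRdX Flush; mem=36
  op6 P0: load  L0 → E/I on L0; bus BusRd; mem=80
  op7 P1: store L1 := 50 → I/M on L1; bus BusRdX Flush; mem=82
  op8 P1: load  L1 → I/M on L1; bus (none); mem=82
  op9 P1: load  L2 → I/E on L2; bus BusRd; mem=70
  op10 P0: store L0 := 12 → M/I on L0; bus (none); mem=80
  op11 P1: store L1 := 9 → I/M on L1; bus (none); mem=82
  op12 P1: store L1 := 82 → I/M on L1; bus (none); mem=82
  op13 P1: load  L1 → I/M on L1; bus (none); mem=82
  op14 P1: load  L2 → I/E on L2; bus (none); mem=70
  op15 P0: load  L0 → M/I on L0; bus (none); mem=80
  op16 P0: store L1 := 87 → M/I on L1; bus BusRdX Flush; mem=82
  op17 P0: store L0 := 26 → M/I on L0; bus (none); mem=80
  op18 P0: store L1 := 9 → M/I on L1; bus (none); mem=82
  op19 P1: load  L0 → O/S on L0; bus BusRd; mem=80
  op20 P1: load  L1 → O/S on L1; bus BusRd; mem=82
  op21 P0: load  L2 → S/S on L2; bus BusRd; mem=70
  op22 P1: store L2 := 99 → I/M on L2; bus BusUpgr; mem=70
  op23 P0: load  L0 → O/S on L0; bus (none); mem=80
  op24 P1: store L2 := 77 → I/M on L2; bus (none); mem=70
  op25 P1: load  L1 → O/S on L1; bus (none); mem=82
  op26 P0: store L2 := 16 → M/I on L2; bus BusRdX Flush; mem=77
  op27 P0: store L1 := 87 → M/I on L1; bus BusUpgr; mem=82
  op28 P0: store L1 := 84 → M/I on L1; bus (none); mem=82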